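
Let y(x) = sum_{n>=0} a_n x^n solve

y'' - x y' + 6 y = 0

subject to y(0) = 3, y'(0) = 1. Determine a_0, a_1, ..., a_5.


Ansatz: y(x) = sum_{n>=0} a_n x^n, so y'(x) = sum_{n>=1} n a_n x^(n-1) and y''(x) = sum_{n>=2} n(n-1) a_n x^(n-2).
Substitute into P(x) y'' + Q(x) y' + R(x) y = 0 with P(x) = 1, Q(x) = -x, R(x) = 6, and match powers of x.
Initial conditions: a_0 = 3, a_1 = 1.
Setting the coefficient of each power of x to zero and solving order by order (substituting the coefficients already found):
  x^0: 2 a_2 + 6 a_0 = 0  ->  2 a_2 = -6 a_0 = -18  ->  a_2 = -9
  x^1: 6 a_3 + 5 a_1 = 0  ->  6 a_3 = -5 a_1 = -5  ->  a_3 = -5/6
  x^2: 12 a_4 + 4 a_2 = 0  ->  12 a_4 = -4 a_2 = 36  ->  a_4 = 3
  x^3: 20 a_5 + 3 a_3 = 0  ->  20 a_5 = -3 a_3 = 5/2  ->  a_5 = 1/8
Truncated series: y(x) = 3 + x - 9 x^2 - (5/6) x^3 + 3 x^4 + (1/8) x^5 + O(x^6).

a_0 = 3; a_1 = 1; a_2 = -9; a_3 = -5/6; a_4 = 3; a_5 = 1/8


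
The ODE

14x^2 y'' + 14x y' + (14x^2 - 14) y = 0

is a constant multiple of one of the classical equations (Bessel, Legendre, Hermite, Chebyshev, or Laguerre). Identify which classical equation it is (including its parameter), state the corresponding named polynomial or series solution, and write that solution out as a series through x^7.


All three coefficients share the factor 14; dividing through by 14 gives  x^2 y'' + x y' + (x^2 - 1) y = 0.
This matches the Bessel equation x^2 y'' + x y' + (x^2 - nu^2) y = 0 with nu^2 = 1, so nu = 1; the solution bounded at x = 0 is J_1(x).
Frobenius at x = 0: indicial roots ±nu; for r = nu the recurrence k(k + 2nu) c_k = -c_{k-2} gives the standard series J_nu(x) = sum_{k>=0} (-1)^k / (k! (k+nu)!) (x/2)^(2k+nu). Evaluate the first 4 terms:
  k = 0: (-1)^0 / (0! * 1! * 2^1) x^1 = 1/(1*1*2) x^1 = (1/2) x^1
  k = 1: (-1)^1 / (1! * 2! * 2^3) x^3 = -1/(1*2*8) x^3 = (-1/16) x^3
  k = 2: (-1)^2 / (2! * 3! * 2^5) x^5 = 1/(2*6*32) x^5 = (1/384) x^5
  k = 3: (-1)^3 / (3! * 4! * 2^7) x^7 = -1/(6*24*128) x^7 = (-1/18432) x^7
Hence J_1(x) = -x^7/18432 + x^5/384 - x^3/16 + x/2 + ....

J_1(x); series = -x^7/18432 + x^5/384 - x^3/16 + x/2


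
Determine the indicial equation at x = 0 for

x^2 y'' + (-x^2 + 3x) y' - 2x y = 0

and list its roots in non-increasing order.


Divide by x^2 to reach normal form y'' + P_1(x) y' + P_2(x) y = 0 with P_1(x) = -1 + 3/x and P_2(x) = -2/x.
x = 0 is a singular point because the y'-coefficient -1 + 3/x has a pole at x = 0 and the y-coefficient -2/x has a pole at x = 0.
It is a regular singular point because x P_1(x) = p(x) = 3 - x and x^2 P_2(x) = q(x) = -2x are polynomials, hence analytic at x = 0.
p(0) = 3,  q(0) = 0.
Indicial equation: r(r-1) + p(0) r + q(0) = 0, i.e. r^2 + (p(0) - 1) r + q(0) = 0, i.e. r^2 + 2 r = 0.
Discriminant: (2)^2 - 4(0) = 4, so r = (-2 ± 2)/2.
Solving: r_1 = 0, r_2 = -2.

indicial: r^2 + 2 r = 0; roots r_1 = 0, r_2 = -2


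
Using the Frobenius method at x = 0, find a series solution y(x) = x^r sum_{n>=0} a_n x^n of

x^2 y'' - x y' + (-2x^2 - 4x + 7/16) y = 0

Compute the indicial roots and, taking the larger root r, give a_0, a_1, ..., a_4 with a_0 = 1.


Write in Frobenius form y'' + (p(x)/x) y' + (q(x)/x^2) y = 0:
  p(x) = -1,  q(x) = -2x^2 - 4x + 7/16.
Indicial equation: r(r-1) + (-1) r + (7/16) = 0 -> roots r_1 = 7/4, r_2 = 1/4.
Take r = r_1 = 7/4. Let y(x) = x^r sum_{n>=0} a_n x^n with a_0 = 1.
Substitute y = x^r sum a_n x^n and match x^{r+n}. The recurrence is
  D(n) a_n - 4 a_{n-1} - 2 a_{n-2} = 0,  where D(n) = (r+n)(r+n-1) + (-1)(r+n) + (7/16).
  a_n = [4 a_{n-1} + 2 a_{n-2}] / D(n).
Since the indicial polynomial factors as (r - r_1)(r - r_2), D(n) = (r_1 + n - r_1)(r_1 + n - r_2) = n(n + 3/2).
Evaluating step by step (a_0 = 1):
  n = 1: D(1) = 1(1 + 3/2) = 5/2; numerator = 4(1) = 4; a_1 = (4)/(5/2) = 8/5
  n = 2: D(2) = 2(2 + 3/2) = 7; numerator = 4(8/5) + 2(1) = 42/5; a_2 = (42/5)/(7) = 6/5
  n = 3: D(3) = 3(3 + 3/2) = 27/2; numerator = 4(6/5) + 2(8/5) = 8; a_3 = (8)/(27/2) = 16/27
  n = 4: D(4) = 4(4 + 3/2) = 22; numerator = 4(16/27) + 2(6/5) = 644/135; a_4 = (644/135)/(22) = 322/1485

r = 7/4; a_0 = 1; a_1 = 8/5; a_2 = 6/5; a_3 = 16/27; a_4 = 322/1485


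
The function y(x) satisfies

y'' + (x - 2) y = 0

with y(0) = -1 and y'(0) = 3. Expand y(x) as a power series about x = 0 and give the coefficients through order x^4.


Ansatz: y(x) = sum_{n>=0} a_n x^n, so y'(x) = sum_{n>=1} n a_n x^(n-1) and y''(x) = sum_{n>=2} n(n-1) a_n x^(n-2).
Substitute into P(x) y'' + Q(x) y' + R(x) y = 0 with P(x) = 1, Q(x) = 0, R(x) = x - 2, and match powers of x.
Initial conditions: a_0 = -1, a_1 = 3.
Setting the coefficient of each power of x to zero and solving order by order (substituting the coefficients already found):
  x^0: 2 a_2 - 2 a_0 = 0  ->  2 a_2 = 2 a_0 = -2  ->  a_2 = -1
  x^1: 6 a_3 - 2 a_1 + a_0 = 0  ->  6 a_3 = 2 a_1 - a_0 = 7  ->  a_3 = 7/6
  x^2: 12 a_4 - 2 a_2 + a_1 = 0  ->  12 a_4 = 2 a_2 - a_1 = -5  ->  a_4 = -5/12
Truncated series: y(x) = -1 + 3 x - x^2 + (7/6) x^3 - (5/12) x^4 + O(x^5).

a_0 = -1; a_1 = 3; a_2 = -1; a_3 = 7/6; a_4 = -5/12


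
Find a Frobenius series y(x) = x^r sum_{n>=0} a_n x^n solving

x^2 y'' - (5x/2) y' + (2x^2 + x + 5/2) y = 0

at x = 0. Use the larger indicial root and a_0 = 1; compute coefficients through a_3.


Write in Frobenius form y'' + (p(x)/x) y' + (q(x)/x^2) y = 0:
  p(x) = -5/2,  q(x) = 2x^2 + x + 5/2.
Indicial equation: r(r-1) + (-5/2) r + (5/2) = 0 -> roots r_1 = 5/2, r_2 = 1.
Take r = r_1 = 5/2. Let y(x) = x^r sum_{n>=0} a_n x^n with a_0 = 1.
Substitute y = x^r sum a_n x^n and match x^{r+n}. The recurrence is
  D(n) a_n + 1 a_{n-1} + 2 a_{n-2} = 0,  where D(n) = (r+n)(r+n-1) + (-5/2)(r+n) + (5/2).
  a_n = [-1 a_{n-1} - 2 a_{n-2}] / D(n).
Since the indicial polynomial factors as (r - r_1)(r - r_2), D(n) = (r_1 + n - r_1)(r_1 + n - r_2) = n(n + 3/2).
Evaluating step by step (a_0 = 1):
  n = 1: D(1) = 1(1 + 3/2) = 5/2; numerator = -1(1) = -1; a_1 = (-1)/(5/2) = -2/5
  n = 2: D(2) = 2(2 + 3/2) = 7; numerator = -1(-2/5) - 2(1) = -8/5; a_2 = (-8/5)/(7) = -8/35
  n = 3: D(3) = 3(3 + 3/2) = 27/2; numerator = -1(-8/35) - 2(-2/5) = 36/35; a_3 = (36/35)/(27/2) = 8/105

r = 5/2; a_0 = 1; a_1 = -2/5; a_2 = -8/35; a_3 = 8/105


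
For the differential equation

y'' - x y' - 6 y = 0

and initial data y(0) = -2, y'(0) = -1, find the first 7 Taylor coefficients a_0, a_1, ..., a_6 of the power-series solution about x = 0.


Ansatz: y(x) = sum_{n>=0} a_n x^n, so y'(x) = sum_{n>=1} n a_n x^(n-1) and y''(x) = sum_{n>=2} n(n-1) a_n x^(n-2).
Substitute into P(x) y'' + Q(x) y' + R(x) y = 0 with P(x) = 1, Q(x) = -x, R(x) = -6, and match powers of x.
Initial conditions: a_0 = -2, a_1 = -1.
Setting the coefficient of each power of x to zero and solving order by order (substituting the coefficients already found):
  x^0: 2 a_2 - 6 a_0 = 0  ->  2 a_2 = 6 a_0 = -12  ->  a_2 = -6
  x^1: 6 a_3 - 7 a_1 = 0  ->  6 a_3 = 7 a_1 = -7  ->  a_3 = -7/6
  x^2: 12 a_4 - 8 a_2 = 0  ->  12 a_4 = 8 a_2 = -48  ->  a_4 = -4
  x^3: 20 a_5 - 9 a_3 = 0  ->  20 a_5 = 9 a_3 = -21/2  ->  a_5 = -21/40
  x^4: 30 a_6 - 10 a_4 = 0  ->  30 a_6 = 10 a_4 = -40  ->  a_6 = -4/3
Truncated series: y(x) = -2 - x - 6 x^2 - (7/6) x^3 - 4 x^4 - (21/40) x^5 - (4/3) x^6 + O(x^7).

a_0 = -2; a_1 = -1; a_2 = -6; a_3 = -7/6; a_4 = -4; a_5 = -21/40; a_6 = -4/3


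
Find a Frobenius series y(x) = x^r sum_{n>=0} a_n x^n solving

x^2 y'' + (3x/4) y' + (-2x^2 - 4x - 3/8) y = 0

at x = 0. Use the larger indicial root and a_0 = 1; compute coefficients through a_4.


Write in Frobenius form y'' + (p(x)/x) y' + (q(x)/x^2) y = 0:
  p(x) = 3/4,  q(x) = -2x^2 - 4x - 3/8.
Indicial equation: r(r-1) + (3/4) r + (-3/8) = 0 -> roots r_1 = 3/4, r_2 = -1/2.
Take r = r_1 = 3/4. Let y(x) = x^r sum_{n>=0} a_n x^n with a_0 = 1.
Substitute y = x^r sum a_n x^n and match x^{r+n}. The recurrence is
  D(n) a_n - 4 a_{n-1} - 2 a_{n-2} = 0,  where D(n) = (r+n)(r+n-1) + (3/4)(r+n) + (-3/8).
  a_n = [4 a_{n-1} + 2 a_{n-2}] / D(n).
Since the indicial polynomial factors as (r - r_1)(r - r_2), D(n) = (r_1 + n - r_1)(r_1 + n - r_2) = n(n + 5/4).
Evaluating step by step (a_0 = 1):
  n = 1: D(1) = 1(1 + 5/4) = 9/4; numerator = 4(1) = 4; a_1 = (4)/(9/4) = 16/9
  n = 2: D(2) = 2(2 + 5/4) = 13/2; numerator = 4(16/9) + 2(1) = 82/9; a_2 = (82/9)/(13/2) = 164/117
  n = 3: D(3) = 3(3 + 5/4) = 51/4; numerator = 4(164/117) + 2(16/9) = 1072/117; a_3 = (1072/117)/(51/4) = 4288/5967
  n = 4: D(4) = 4(4 + 5/4) = 21; numerator = 4(4288/5967) + 2(164/117) = 33880/5967; a_4 = (33880/5967)/(21) = 4840/17901

r = 3/4; a_0 = 1; a_1 = 16/9; a_2 = 164/117; a_3 = 4288/5967; a_4 = 4840/17901


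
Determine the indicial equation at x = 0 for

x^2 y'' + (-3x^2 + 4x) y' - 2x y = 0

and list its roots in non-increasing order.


Divide by x^2 to reach normal form y'' + P_1(x) y' + P_2(x) y = 0 with P_1(x) = -3 + 4/x and P_2(x) = -2/x.
x = 0 is a singular point because the y'-coefficient -3 + 4/x has a pole at x = 0 and the y-coefficient -2/x has a pole at x = 0.
It is a regular singular point because x P_1(x) = p(x) = 4 - 3x and x^2 P_2(x) = q(x) = -2x are polynomials, hence analytic at x = 0.
p(0) = 4,  q(0) = 0.
Indicial equation: r(r-1) + p(0) r + q(0) = 0, i.e. r^2 + (p(0) - 1) r + q(0) = 0, i.e. r^2 + 3 r = 0.
Discriminant: (3)^2 - 4(0) = 9, so r = (-3 ± 3)/2.
Solving: r_1 = 0, r_2 = -3.

indicial: r^2 + 3 r = 0; roots r_1 = 0, r_2 = -3


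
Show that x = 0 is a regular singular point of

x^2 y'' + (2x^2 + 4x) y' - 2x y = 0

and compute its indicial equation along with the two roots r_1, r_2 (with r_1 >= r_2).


Divide by x^2 to reach normal form y'' + P_1(x) y' + P_2(x) y = 0 with P_1(x) = 2 + 4/x and P_2(x) = -2/x.
x = 0 is a singular point because the y'-coefficient 2 + 4/x has a pole at x = 0 and the y-coefficient -2/x has a pole at x = 0.
It is a regular singular point because x P_1(x) = p(x) = 2x + 4 and x^2 P_2(x) = q(x) = -2x are polynomials, hence analytic at x = 0.
p(0) = 4,  q(0) = 0.
Indicial equation: r(r-1) + p(0) r + q(0) = 0, i.e. r^2 + (p(0) - 1) r + q(0) = 0, i.e. r^2 + 3 r = 0.
Discriminant: (3)^2 - 4(0) = 9, so r = (-3 ± 3)/2.
Solving: r_1 = 0, r_2 = -3.

indicial: r^2 + 3 r = 0; roots r_1 = 0, r_2 = -3


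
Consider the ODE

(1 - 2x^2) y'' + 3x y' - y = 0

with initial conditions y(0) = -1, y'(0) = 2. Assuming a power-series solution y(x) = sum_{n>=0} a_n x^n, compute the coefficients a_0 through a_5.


Ansatz: y(x) = sum_{n>=0} a_n x^n, so y'(x) = sum_{n>=1} n a_n x^(n-1) and y''(x) = sum_{n>=2} n(n-1) a_n x^(n-2).
Substitute into P(x) y'' + Q(x) y' + R(x) y = 0 with P(x) = 1 - 2x^2, Q(x) = 3x, R(x) = -1, and match powers of x.
Initial conditions: a_0 = -1, a_1 = 2.
Setting the coefficient of each power of x to zero and solving order by order (substituting the coefficients already found):
  x^0: 2 a_2 - a_0 = 0  ->  2 a_2 = a_0 = -1  ->  a_2 = -1/2
  x^1: 6 a_3 + 2 a_1 = 0  ->  6 a_3 = -2 a_1 = -4  ->  a_3 = -2/3
  x^2: 12 a_4 + a_2 = 0  ->  12 a_4 = -a_2 = 1/2  ->  a_4 = 1/24
  x^3: 20 a_5 - 4 a_3 = 0  ->  20 a_5 = 4 a_3 = -8/3  ->  a_5 = -2/15
Truncated series: y(x) = -1 + 2 x - (1/2) x^2 - (2/3) x^3 + (1/24) x^4 - (2/15) x^5 + O(x^6).

a_0 = -1; a_1 = 2; a_2 = -1/2; a_3 = -2/3; a_4 = 1/24; a_5 = -2/15


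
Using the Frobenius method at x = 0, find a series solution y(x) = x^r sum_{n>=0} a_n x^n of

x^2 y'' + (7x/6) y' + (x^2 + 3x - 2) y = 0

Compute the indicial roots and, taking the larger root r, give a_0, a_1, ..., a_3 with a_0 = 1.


Write in Frobenius form y'' + (p(x)/x) y' + (q(x)/x^2) y = 0:
  p(x) = 7/6,  q(x) = x^2 + 3x - 2.
Indicial equation: r(r-1) + (7/6) r + (-2) = 0 -> roots r_1 = 4/3, r_2 = -3/2.
Take r = r_1 = 4/3. Let y(x) = x^r sum_{n>=0} a_n x^n with a_0 = 1.
Substitute y = x^r sum a_n x^n and match x^{r+n}. The recurrence is
  D(n) a_n + 3 a_{n-1} + 1 a_{n-2} = 0,  where D(n) = (r+n)(r+n-1) + (7/6)(r+n) + (-2).
  a_n = [-3 a_{n-1} - 1 a_{n-2}] / D(n).
Since the indicial polynomial factors as (r - r_1)(r - r_2), D(n) = (r_1 + n - r_1)(r_1 + n - r_2) = n(n + 17/6).
Evaluating step by step (a_0 = 1):
  n = 1: D(1) = 1(1 + 17/6) = 23/6; numerator = -3(1) = -3; a_1 = (-3)/(23/6) = -18/23
  n = 2: D(2) = 2(2 + 17/6) = 29/3; numerator = -3(-18/23) - 1(1) = 31/23; a_2 = (31/23)/(29/3) = 93/667
  n = 3: D(3) = 3(3 + 17/6) = 35/2; numerator = -3(93/667) - 1(-18/23) = 243/667; a_3 = (243/667)/(35/2) = 486/23345

r = 4/3; a_0 = 1; a_1 = -18/23; a_2 = 93/667; a_3 = 486/23345


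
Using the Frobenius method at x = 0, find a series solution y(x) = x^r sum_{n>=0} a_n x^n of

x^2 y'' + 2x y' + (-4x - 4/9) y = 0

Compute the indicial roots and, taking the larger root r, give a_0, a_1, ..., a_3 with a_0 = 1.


Write in Frobenius form y'' + (p(x)/x) y' + (q(x)/x^2) y = 0:
  p(x) = 2,  q(x) = -4x - 4/9.
Indicial equation: r(r-1) + (2) r + (-4/9) = 0 -> roots r_1 = 1/3, r_2 = -4/3.
Take r = r_1 = 1/3. Let y(x) = x^r sum_{n>=0} a_n x^n with a_0 = 1.
Substitute y = x^r sum a_n x^n and match x^{r+n}. The recurrence is
  D(n) a_n - 4 a_{n-1} = 0,  where D(n) = (r+n)(r+n-1) + (2)(r+n) + (-4/9).
  a_n = 4 / D(n) * a_{n-1}.
Since the indicial polynomial factors as (r - r_1)(r - r_2), D(n) = (r_1 + n - r_1)(r_1 + n - r_2) = n(n + 5/3).
Evaluating step by step (a_0 = 1):
  n = 1: D(1) = 1(1 + 5/3) = 8/3; numerator = 4(1) = 4; a_1 = (4)/(8/3) = 3/2
  n = 2: D(2) = 2(2 + 5/3) = 22/3; numerator = 4(3/2) = 6; a_2 = (6)/(22/3) = 9/11
  n = 3: D(3) = 3(3 + 5/3) = 14; numerator = 4(9/11) = 36/11; a_3 = (36/11)/(14) = 18/77

r = 1/3; a_0 = 1; a_1 = 3/2; a_2 = 9/11; a_3 = 18/77


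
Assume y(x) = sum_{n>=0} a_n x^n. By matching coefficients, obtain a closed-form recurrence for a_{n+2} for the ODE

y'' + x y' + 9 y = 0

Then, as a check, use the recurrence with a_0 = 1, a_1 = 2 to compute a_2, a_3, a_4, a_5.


Substitute y = sum_n a_n x^n.
y''(x) has coefficient (n+2)(n+1) a_{n+2} at x^n;
x y'(x) has coefficient n a_n at x^n (shift);
9 y(x) has coefficient 9 a_n at x^n.
Matching x^n: (n+2)(n+1) a_{n+2} + (n + 9) a_n = 0.
Thus a_{n+2} = (-n - 9) / ((n+1)(n+2)) * a_n.

Check with a_0 = 1, a_1 = 2 (apply the recurrence for n = 0, 1, 2, 3): a_0 = 1, a_1 = 2, a_2 = -9/2, a_3 = -10/3, a_4 = 33/8, a_5 = 2.

a_(n+2) = (-n - 9) / ((n+1)(n+2)) * a_n; check: a_0 = 1, a_1 = 2, a_2 = -9/2, a_3 = -10/3, a_4 = 33/8, a_5 = 2


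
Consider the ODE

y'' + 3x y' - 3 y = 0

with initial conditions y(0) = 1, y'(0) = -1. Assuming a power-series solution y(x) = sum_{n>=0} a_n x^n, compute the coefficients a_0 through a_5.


Ansatz: y(x) = sum_{n>=0} a_n x^n, so y'(x) = sum_{n>=1} n a_n x^(n-1) and y''(x) = sum_{n>=2} n(n-1) a_n x^(n-2).
Substitute into P(x) y'' + Q(x) y' + R(x) y = 0 with P(x) = 1, Q(x) = 3x, R(x) = -3, and match powers of x.
Initial conditions: a_0 = 1, a_1 = -1.
Setting the coefficient of each power of x to zero and solving order by order (substituting the coefficients already found):
  x^0: 2 a_2 - 3 a_0 = 0  ->  2 a_2 = 3 a_0 = 3  ->  a_2 = 3/2
  x^1: 6 a_3 = 0  ->  a_3 = 0
  x^2: 12 a_4 + 3 a_2 = 0  ->  12 a_4 = -3 a_2 = -9/2  ->  a_4 = -3/8
  x^3: 20 a_5 + 6 a_3 = 0  ->  20 a_5 = -6 a_3 = 0  ->  a_5 = 0
Truncated series: y(x) = 1 - x + (3/2) x^2 - (3/8) x^4 + O(x^6).

a_0 = 1; a_1 = -1; a_2 = 3/2; a_3 = 0; a_4 = -3/8; a_5 = 0


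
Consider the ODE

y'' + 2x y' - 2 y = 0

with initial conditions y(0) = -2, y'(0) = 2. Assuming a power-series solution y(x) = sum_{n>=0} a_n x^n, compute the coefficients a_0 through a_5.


Ansatz: y(x) = sum_{n>=0} a_n x^n, so y'(x) = sum_{n>=1} n a_n x^(n-1) and y''(x) = sum_{n>=2} n(n-1) a_n x^(n-2).
Substitute into P(x) y'' + Q(x) y' + R(x) y = 0 with P(x) = 1, Q(x) = 2x, R(x) = -2, and match powers of x.
Initial conditions: a_0 = -2, a_1 = 2.
Setting the coefficient of each power of x to zero and solving order by order (substituting the coefficients already found):
  x^0: 2 a_2 - 2 a_0 = 0  ->  2 a_2 = 2 a_0 = -4  ->  a_2 = -2
  x^1: 6 a_3 = 0  ->  a_3 = 0
  x^2: 12 a_4 + 2 a_2 = 0  ->  12 a_4 = -2 a_2 = 4  ->  a_4 = 1/3
  x^3: 20 a_5 + 4 a_3 = 0  ->  20 a_5 = -4 a_3 = 0  ->  a_5 = 0
Truncated series: y(x) = -2 + 2 x - 2 x^2 + (1/3) x^4 + O(x^6).

a_0 = -2; a_1 = 2; a_2 = -2; a_3 = 0; a_4 = 1/3; a_5 = 0


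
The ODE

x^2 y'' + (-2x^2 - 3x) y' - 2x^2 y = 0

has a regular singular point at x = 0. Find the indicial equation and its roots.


Divide by x^2 to reach normal form y'' + P_1(x) y' + P_2(x) y = 0 with P_1(x) = -2 - 3/x and P_2(x) = -2.
x = 0 is a singular point because the y'-coefficient -2 - 3/x has a pole at x = 0.
It is a regular singular point because x P_1(x) = p(x) = -2x - 3 and x^2 P_2(x) = q(x) = -2x^2 are polynomials, hence analytic at x = 0.
p(0) = -3,  q(0) = 0.
Indicial equation: r(r-1) + p(0) r + q(0) = 0, i.e. r^2 + (p(0) - 1) r + q(0) = 0, i.e. r^2 - 4 r = 0.
Discriminant: (-4)^2 - 4(0) = 16, so r = (4 ± 4)/2.
Solving: r_1 = 4, r_2 = 0.

indicial: r^2 - 4 r = 0; roots r_1 = 4, r_2 = 0


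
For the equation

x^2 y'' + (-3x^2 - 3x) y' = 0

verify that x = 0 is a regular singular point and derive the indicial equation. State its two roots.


Divide by x^2 to reach normal form y'' + P_1(x) y' + P_2(x) y = 0 with P_1(x) = -3 - 3/x and P_2(x) = 0.
x = 0 is a singular point because the y'-coefficient -3 - 3/x has a pole at x = 0.
It is a regular singular point because x P_1(x) = p(x) = -3x - 3 and x^2 P_2(x) = q(x) = 0 are polynomials, hence analytic at x = 0.
p(0) = -3,  q(0) = 0.
Indicial equation: r(r-1) + p(0) r + q(0) = 0, i.e. r^2 + (p(0) - 1) r + q(0) = 0, i.e. r^2 - 4 r = 0.
Discriminant: (-4)^2 - 4(0) = 16, so r = (4 ± 4)/2.
Solving: r_1 = 4, r_2 = 0.

indicial: r^2 - 4 r = 0; roots r_1 = 4, r_2 = 0


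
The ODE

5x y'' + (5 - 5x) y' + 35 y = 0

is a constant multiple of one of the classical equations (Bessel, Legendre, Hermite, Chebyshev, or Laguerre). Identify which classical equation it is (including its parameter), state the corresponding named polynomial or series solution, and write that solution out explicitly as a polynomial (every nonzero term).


All three coefficients share the factor 5; dividing through by 5 gives  x y'' + (1 - x) y' + 7 y = 0.
This matches the Laguerre equation x y'' + (1 - x) y' + n y = 0 with n = 7; the polynomial solution is L_7(x).
With y = sum_k a_k x^k, matching x^k gives (k+1)k a_{k+1} + (k+1) a_{k+1} - k a_k + n a_k = 0, i.e. (k+1)^2 a_{k+1} = (k - n) a_k = (k - 7) a_k. The right side vanishes at k = 7, so the series terminates at degree 7.
Standard normalization L_n(0) = 1 gives a_0 = 1. Work upward with a_{k+1} = (k - 7) a_k / (k+1)^2:
  a_1 = (0 - 7)(1) / 1^2 = -7/1 = -7
  a_2 = (1 - 7)(-7) / 2^2 = 42/4 = 21/2
  a_3 = (2 - 7)(21/2) / 3^2 = (-105/2)/9 = -35/6
  a_4 = (3 - 7)(-35/6) / 4^2 = (70/3)/16 = 35/24
  a_5 = (4 - 7)(35/24) / 5^2 = (-35/8)/25 = -7/40
  a_6 = (5 - 7)(-7/40) / 6^2 = (7/20)/36 = 7/720
  a_7 = (6 - 7)(7/720) / 7^2 = (-7/720)/49 = -1/5040
Hence L_7(x) = -x^7/5040 + 7 x^6/720 - 7 x^5/40 + 35 x^4/24 - 35 x^3/6 + 21 x^2/2 - 7 x + 1.

L_7(x); series = -x^7/5040 + 7 x^6/720 - 7 x^5/40 + 35 x^4/24 - 35 x^3/6 + 21 x^2/2 - 7 x + 1


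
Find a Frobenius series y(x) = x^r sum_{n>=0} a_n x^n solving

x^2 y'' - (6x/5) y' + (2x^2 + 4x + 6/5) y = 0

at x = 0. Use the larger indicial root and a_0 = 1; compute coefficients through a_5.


Write in Frobenius form y'' + (p(x)/x) y' + (q(x)/x^2) y = 0:
  p(x) = -6/5,  q(x) = 2x^2 + 4x + 6/5.
Indicial equation: r(r-1) + (-6/5) r + (6/5) = 0 -> roots r_1 = 6/5, r_2 = 1.
Take r = r_1 = 6/5. Let y(x) = x^r sum_{n>=0} a_n x^n with a_0 = 1.
Substitute y = x^r sum a_n x^n and match x^{r+n}. The recurrence is
  D(n) a_n + 4 a_{n-1} + 2 a_{n-2} = 0,  where D(n) = (r+n)(r+n-1) + (-6/5)(r+n) + (6/5).
  a_n = [-4 a_{n-1} - 2 a_{n-2}] / D(n).
Since the indicial polynomial factors as (r - r_1)(r - r_2), D(n) = (r_1 + n - r_1)(r_1 + n - r_2) = n(n + 1/5).
Evaluating step by step (a_0 = 1):
  n = 1: D(1) = 1(1 + 1/5) = 6/5; numerator = -4(1) = -4; a_1 = (-4)/(6/5) = -10/3
  n = 2: D(2) = 2(2 + 1/5) = 22/5; numerator = -4(-10/3) - 2(1) = 34/3; a_2 = (34/3)/(22/5) = 85/33
  n = 3: D(3) = 3(3 + 1/5) = 48/5; numerator = -4(85/33) - 2(-10/3) = -40/11; a_3 = (-40/11)/(48/5) = -25/66
  n = 4: D(4) = 4(4 + 1/5) = 84/5; numerator = -4(-25/66) - 2(85/33) = -40/11; a_4 = (-40/11)/(84/5) = -50/231
  n = 5: D(5) = 5(5 + 1/5) = 26; numerator = -4(-50/231) - 2(-25/66) = 125/77; a_5 = (125/77)/(26) = 125/2002

r = 6/5; a_0 = 1; a_1 = -10/3; a_2 = 85/33; a_3 = -25/66; a_4 = -50/231; a_5 = 125/2002


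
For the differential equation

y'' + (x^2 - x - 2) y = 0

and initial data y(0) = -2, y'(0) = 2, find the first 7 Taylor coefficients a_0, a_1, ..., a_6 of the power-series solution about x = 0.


Ansatz: y(x) = sum_{n>=0} a_n x^n, so y'(x) = sum_{n>=1} n a_n x^(n-1) and y''(x) = sum_{n>=2} n(n-1) a_n x^(n-2).
Substitute into P(x) y'' + Q(x) y' + R(x) y = 0 with P(x) = 1, Q(x) = 0, R(x) = x^2 - x - 2, and match powers of x.
Initial conditions: a_0 = -2, a_1 = 2.
Setting the coefficient of each power of x to zero and solving order by order (substituting the coefficients already found):
  x^0: 2 a_2 - 2 a_0 = 0  ->  2 a_2 = 2 a_0 = -4  ->  a_2 = -2
  x^1: 6 a_3 - 2 a_1 - a_0 = 0  ->  6 a_3 = 2 a_1 + a_0 = 2  ->  a_3 = 1/3
  x^2: 12 a_4 - 2 a_2 - a_1 + a_0 = 0  ->  12 a_4 = 2 a_2 + a_1 - a_0 = 0  ->  a_4 = 0
  x^3: 20 a_5 - 2 a_3 - a_2 + a_1 = 0  ->  20 a_5 = 2 a_3 + a_2 - a_1 = -10/3  ->  a_5 = -1/6
  x^4: 30 a_6 - 2 a_4 - a_3 + a_2 = 0  ->  30 a_6 = 2 a_4 + a_3 - a_2 = 7/3  ->  a_6 = 7/90
Truncated series: y(x) = -2 + 2 x - 2 x^2 + (1/3) x^3 - (1/6) x^5 + (7/90) x^6 + O(x^7).

a_0 = -2; a_1 = 2; a_2 = -2; a_3 = 1/3; a_4 = 0; a_5 = -1/6; a_6 = 7/90


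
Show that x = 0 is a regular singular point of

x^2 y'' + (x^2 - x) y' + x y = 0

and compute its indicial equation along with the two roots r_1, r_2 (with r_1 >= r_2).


Divide by x^2 to reach normal form y'' + P_1(x) y' + P_2(x) y = 0 with P_1(x) = 1 - 1/x and P_2(x) = 1/x.
x = 0 is a singular point because the y'-coefficient 1 - 1/x has a pole at x = 0 and the y-coefficient 1/x has a pole at x = 0.
It is a regular singular point because x P_1(x) = p(x) = x - 1 and x^2 P_2(x) = q(x) = x are polynomials, hence analytic at x = 0.
p(0) = -1,  q(0) = 0.
Indicial equation: r(r-1) + p(0) r + q(0) = 0, i.e. r^2 + (p(0) - 1) r + q(0) = 0, i.e. r^2 - 2 r = 0.
Discriminant: (-2)^2 - 4(0) = 4, so r = (2 ± 2)/2.
Solving: r_1 = 2, r_2 = 0.

indicial: r^2 - 2 r = 0; roots r_1 = 2, r_2 = 0


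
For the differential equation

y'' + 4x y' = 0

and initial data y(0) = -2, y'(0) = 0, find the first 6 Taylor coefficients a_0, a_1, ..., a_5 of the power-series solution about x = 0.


Ansatz: y(x) = sum_{n>=0} a_n x^n, so y'(x) = sum_{n>=1} n a_n x^(n-1) and y''(x) = sum_{n>=2} n(n-1) a_n x^(n-2).
Substitute into P(x) y'' + Q(x) y' + R(x) y = 0 with P(x) = 1, Q(x) = 4x, R(x) = 0, and match powers of x.
Initial conditions: a_0 = -2, a_1 = 0.
Setting the coefficient of each power of x to zero and solving order by order (substituting the coefficients already found):
  x^0: 2 a_2 = 0  ->  a_2 = 0
  x^1: 6 a_3 + 4 a_1 = 0  ->  6 a_3 = -4 a_1 = 0  ->  a_3 = 0
  x^2: 12 a_4 + 8 a_2 = 0  ->  12 a_4 = -8 a_2 = 0  ->  a_4 = 0
  x^3: 20 a_5 + 12 a_3 = 0  ->  20 a_5 = -12 a_3 = 0  ->  a_5 = 0
Truncated series: y(x) = -2 + O(x^6).

a_0 = -2; a_1 = 0; a_2 = 0; a_3 = 0; a_4 = 0; a_5 = 0


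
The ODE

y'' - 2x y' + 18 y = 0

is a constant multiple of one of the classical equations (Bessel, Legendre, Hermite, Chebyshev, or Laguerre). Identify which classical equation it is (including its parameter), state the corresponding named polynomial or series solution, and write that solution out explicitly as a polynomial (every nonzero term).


The equation is already in a standard form:  y'' - 2x y' + 18 y = 0.
This matches the Hermite equation y'' - 2x y' + 2n y = 0 with 2n = 18, so n = 9; the polynomial solution is H_9(x).
With y = sum_k a_k x^k, matching x^k gives (k+2)(k+1) a_{k+2} = 2(k - n) a_k = 2(k - 9) a_k. The right side vanishes at k = 9, so the series with the parity of 9 terminates at degree 9.
Standard normalization: leading coefficient of H_n is 2^n, so a_9 = 2^9 = 512. Work downward with a_k = (k+1)(k+2) a_{k+2} / (2(k - n)):
  a_7 = (8)(9)(512) / (2(7 - 9)) = 36864/(-4) = -9216
  a_5 = (6)(7)(-9216) / (2(5 - 9)) = -387072/(-8) = 48384
  a_3 = (4)(5)(48384) / (2(3 - 9)) = 967680/(-12) = -80640
  a_1 = (2)(3)(-80640) / (2(1 - 9)) = -483840/(-16) = 30240
Hence H_9(x) = 512 x^9 - 9216 x^7 + 48384 x^5 - 80640 x^3 + 30240 x.

H_9(x); series = 512 x^9 - 9216 x^7 + 48384 x^5 - 80640 x^3 + 30240 x


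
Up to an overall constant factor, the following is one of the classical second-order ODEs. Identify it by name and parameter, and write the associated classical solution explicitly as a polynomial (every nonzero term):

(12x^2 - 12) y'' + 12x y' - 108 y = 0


All three coefficients share the factor -12; dividing through by -12 gives  (1 - x^2) y'' - x y' + 9 y = 0.
This matches the Chebyshev equation (1 - x^2) y'' - x y' + n^2 y = 0 (note the -x y' term, not -2x y') with n^2 = 9, so n = 3; the polynomial solution is T_3(x).
With y = sum_k a_k x^k, matching x^k gives (k+2)(k+1) a_{k+2} = (k^2 - n^2) a_k = (k - 3)(k + 3) a_k. The right side vanishes at k = 3, so the series with the parity of 3 terminates at degree 3.
Standard normalization: leading coefficient of T_n is 2^(n-1), so a_3 = 2^2 = 4. Work downward with a_k = (k+1)(k+2) a_{k+2} / ((k - 3)(k + 3)):
  a_1 = (2)(3)(4) / ((1 - 3)(1 + 3)) = 24/(-8) = -3
Hence T_3(x) = 4 x^3 - 3 x.

T_3(x); series = 4 x^3 - 3 x


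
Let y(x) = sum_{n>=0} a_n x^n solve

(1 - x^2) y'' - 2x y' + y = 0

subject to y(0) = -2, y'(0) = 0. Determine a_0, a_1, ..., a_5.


Ansatz: y(x) = sum_{n>=0} a_n x^n, so y'(x) = sum_{n>=1} n a_n x^(n-1) and y''(x) = sum_{n>=2} n(n-1) a_n x^(n-2).
Substitute into P(x) y'' + Q(x) y' + R(x) y = 0 with P(x) = 1 - x^2, Q(x) = -2x, R(x) = 1, and match powers of x.
Initial conditions: a_0 = -2, a_1 = 0.
Setting the coefficient of each power of x to zero and solving order by order (substituting the coefficients already found):
  x^0: 2 a_2 + a_0 = 0  ->  2 a_2 = -a_0 = 2  ->  a_2 = 1
  x^1: 6 a_3 - a_1 = 0  ->  6 a_3 = a_1 = 0  ->  a_3 = 0
  x^2: 12 a_4 - 5 a_2 = 0  ->  12 a_4 = 5 a_2 = 5  ->  a_4 = 5/12
  x^3: 20 a_5 - 11 a_3 = 0  ->  20 a_5 = 11 a_3 = 0  ->  a_5 = 0
Truncated series: y(x) = -2 + x^2 + (5/12) x^4 + O(x^6).

a_0 = -2; a_1 = 0; a_2 = 1; a_3 = 0; a_4 = 5/12; a_5 = 0


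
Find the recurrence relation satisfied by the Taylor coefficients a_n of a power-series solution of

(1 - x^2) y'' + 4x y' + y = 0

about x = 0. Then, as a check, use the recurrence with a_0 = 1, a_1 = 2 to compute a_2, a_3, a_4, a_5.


Substitute y = sum_n a_n x^n.
(1 - 1 x^2) y'' contributes (n+2)(n+1) a_{n+2} - n(n-1) a_n at x^n.
4 x y'(x) contributes 4 n a_n at x^n.
y(x) contributes 1 a_n at x^n.
Matching x^n: (n+2)(n+1) a_{n+2} + (-n(n-1) + 4 n + 1) a_n = 0.
Thus a_{n+2} = (n(n-1) - 4 n - 1) / ((n+1)(n+2)) * a_n.

Check with a_0 = 1, a_1 = 2 (apply the recurrence for n = 0, 1, 2, 3): a_0 = 1, a_1 = 2, a_2 = -1/2, a_3 = -5/3, a_4 = 7/24, a_5 = 7/12.

a_(n+2) = (n(n-1) - 4 n - 1) / ((n+1)(n+2)) * a_n; check: a_0 = 1, a_1 = 2, a_2 = -1/2, a_3 = -5/3, a_4 = 7/24, a_5 = 7/12


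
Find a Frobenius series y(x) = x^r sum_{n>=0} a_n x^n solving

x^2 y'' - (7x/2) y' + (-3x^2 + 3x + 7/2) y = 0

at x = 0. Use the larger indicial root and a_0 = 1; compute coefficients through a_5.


Write in Frobenius form y'' + (p(x)/x) y' + (q(x)/x^2) y = 0:
  p(x) = -7/2,  q(x) = -3x^2 + 3x + 7/2.
Indicial equation: r(r-1) + (-7/2) r + (7/2) = 0 -> roots r_1 = 7/2, r_2 = 1.
Take r = r_1 = 7/2. Let y(x) = x^r sum_{n>=0} a_n x^n with a_0 = 1.
Substitute y = x^r sum a_n x^n and match x^{r+n}. The recurrence is
  D(n) a_n + 3 a_{n-1} - 3 a_{n-2} = 0,  where D(n) = (r+n)(r+n-1) + (-7/2)(r+n) + (7/2).
  a_n = [-3 a_{n-1} + 3 a_{n-2}] / D(n).
Since the indicial polynomial factors as (r - r_1)(r - r_2), D(n) = (r_1 + n - r_1)(r_1 + n - r_2) = n(n + 5/2).
Evaluating step by step (a_0 = 1):
  n = 1: D(1) = 1(1 + 5/2) = 7/2; numerator = -3(1) = -3; a_1 = (-3)/(7/2) = -6/7
  n = 2: D(2) = 2(2 + 5/2) = 9; numerator = -3(-6/7) + 3(1) = 39/7; a_2 = (39/7)/(9) = 13/21
  n = 3: D(3) = 3(3 + 5/2) = 33/2; numerator = -3(13/21) + 3(-6/7) = -31/7; a_3 = (-31/7)/(33/2) = -62/231
  n = 4: D(4) = 4(4 + 5/2) = 26; numerator = -3(-62/231) + 3(13/21) = 205/77; a_4 = (205/77)/(26) = 205/2002
  n = 5: D(5) = 5(5 + 5/2) = 75/2; numerator = -3(205/2002) + 3(-62/231) = -2227/2002; a_5 = (-2227/2002)/(75/2) = -2227/75075

r = 7/2; a_0 = 1; a_1 = -6/7; a_2 = 13/21; a_3 = -62/231; a_4 = 205/2002; a_5 = -2227/75075


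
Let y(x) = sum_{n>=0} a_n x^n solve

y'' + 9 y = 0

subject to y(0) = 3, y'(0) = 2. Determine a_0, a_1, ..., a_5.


Ansatz: y(x) = sum_{n>=0} a_n x^n, so y'(x) = sum_{n>=1} n a_n x^(n-1) and y''(x) = sum_{n>=2} n(n-1) a_n x^(n-2).
Substitute into P(x) y'' + Q(x) y' + R(x) y = 0 with P(x) = 1, Q(x) = 0, R(x) = 9, and match powers of x.
Initial conditions: a_0 = 3, a_1 = 2.
Setting the coefficient of each power of x to zero and solving order by order (substituting the coefficients already found):
  x^0: 2 a_2 + 9 a_0 = 0  ->  2 a_2 = -9 a_0 = -27  ->  a_2 = -27/2
  x^1: 6 a_3 + 9 a_1 = 0  ->  6 a_3 = -9 a_1 = -18  ->  a_3 = -3
  x^2: 12 a_4 + 9 a_2 = 0  ->  12 a_4 = -9 a_2 = 243/2  ->  a_4 = 81/8
  x^3: 20 a_5 + 9 a_3 = 0  ->  20 a_5 = -9 a_3 = 27  ->  a_5 = 27/20
Truncated series: y(x) = 3 + 2 x - (27/2) x^2 - 3 x^3 + (81/8) x^4 + (27/20) x^5 + O(x^6).

a_0 = 3; a_1 = 2; a_2 = -27/2; a_3 = -3; a_4 = 81/8; a_5 = 27/20


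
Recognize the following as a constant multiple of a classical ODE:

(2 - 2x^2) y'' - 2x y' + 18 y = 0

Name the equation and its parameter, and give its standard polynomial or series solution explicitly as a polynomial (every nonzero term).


All three coefficients share the factor 2; dividing through by 2 gives  (1 - x^2) y'' - x y' + 9 y = 0.
This matches the Chebyshev equation (1 - x^2) y'' - x y' + n^2 y = 0 (note the -x y' term, not -2x y') with n^2 = 9, so n = 3; the polynomial solution is T_3(x).
With y = sum_k a_k x^k, matching x^k gives (k+2)(k+1) a_{k+2} = (k^2 - n^2) a_k = (k - 3)(k + 3) a_k. The right side vanishes at k = 3, so the series with the parity of 3 terminates at degree 3.
Standard normalization: leading coefficient of T_n is 2^(n-1), so a_3 = 2^2 = 4. Work downward with a_k = (k+1)(k+2) a_{k+2} / ((k - 3)(k + 3)):
  a_1 = (2)(3)(4) / ((1 - 3)(1 + 3)) = 24/(-8) = -3
Hence T_3(x) = 4 x^3 - 3 x.

T_3(x); series = 4 x^3 - 3 x


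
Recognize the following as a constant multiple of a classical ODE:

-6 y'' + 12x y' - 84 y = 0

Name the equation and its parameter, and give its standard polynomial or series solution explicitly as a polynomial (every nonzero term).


All three coefficients share the factor -6; dividing through by -6 gives  y'' - 2x y' + 14 y = 0.
This matches the Hermite equation y'' - 2x y' + 2n y = 0 with 2n = 14, so n = 7; the polynomial solution is H_7(x).
With y = sum_k a_k x^k, matching x^k gives (k+2)(k+1) a_{k+2} = 2(k - n) a_k = 2(k - 7) a_k. The right side vanishes at k = 7, so the series with the parity of 7 terminates at degree 7.
Standard normalization: leading coefficient of H_n is 2^n, so a_7 = 2^7 = 128. Work downward with a_k = (k+1)(k+2) a_{k+2} / (2(k - n)):
  a_5 = (6)(7)(128) / (2(5 - 7)) = 5376/(-4) = -1344
  a_3 = (4)(5)(-1344) / (2(3 - 7)) = -26880/(-8) = 3360
  a_1 = (2)(3)(3360) / (2(1 - 7)) = 20160/(-12) = -1680
Hence H_7(x) = 128 x^7 - 1344 x^5 + 3360 x^3 - 1680 x.

H_7(x); series = 128 x^7 - 1344 x^5 + 3360 x^3 - 1680 x


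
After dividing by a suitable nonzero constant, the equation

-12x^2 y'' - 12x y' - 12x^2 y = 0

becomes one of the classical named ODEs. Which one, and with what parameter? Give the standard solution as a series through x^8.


All three coefficients share the factor -12; dividing through by -12 gives  x^2 y'' + x y' + x^2 y = 0.
This matches the Bessel equation x^2 y'' + x y' + (x^2 - nu^2) y = 0 with nu^2 = 0, so nu = 0; the solution bounded at x = 0 is J_0(x).
Frobenius at x = 0: indicial roots ±nu; for r = nu the recurrence k(k + 2nu) c_k = -c_{k-2} gives the standard series J_nu(x) = sum_{k>=0} (-1)^k / (k! (k+nu)!) (x/2)^(2k+nu). Evaluate the first 5 terms:
  k = 0: (-1)^0 / (0! * 0! * 2^0) x^0 = 1/(1*1*1) x^0 = (1) x^0
  k = 1: (-1)^1 / (1! * 1! * 2^2) x^2 = -1/(1*1*4) x^2 = (-1/4) x^2
  k = 2: (-1)^2 / (2! * 2! * 2^4) x^4 = 1/(2*2*16) x^4 = (1/64) x^4
  k = 3: (-1)^3 / (3! * 3! * 2^6) x^6 = -1/(6*6*64) x^6 = (-1/2304) x^6
  k = 4: (-1)^4 / (4! * 4! * 2^8) x^8 = 1/(24*24*256) x^8 = (1/147456) x^8
Hence J_0(x) = x^8/147456 - x^6/2304 + x^4/64 - x^2/4 + 1 + ....

J_0(x); series = x^8/147456 - x^6/2304 + x^4/64 - x^2/4 + 1


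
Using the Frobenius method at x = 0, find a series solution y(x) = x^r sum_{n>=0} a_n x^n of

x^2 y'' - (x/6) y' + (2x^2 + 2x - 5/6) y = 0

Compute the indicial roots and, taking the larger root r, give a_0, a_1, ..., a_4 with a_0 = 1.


Write in Frobenius form y'' + (p(x)/x) y' + (q(x)/x^2) y = 0:
  p(x) = -1/6,  q(x) = 2x^2 + 2x - 5/6.
Indicial equation: r(r-1) + (-1/6) r + (-5/6) = 0 -> roots r_1 = 5/3, r_2 = -1/2.
Take r = r_1 = 5/3. Let y(x) = x^r sum_{n>=0} a_n x^n with a_0 = 1.
Substitute y = x^r sum a_n x^n and match x^{r+n}. The recurrence is
  D(n) a_n + 2 a_{n-1} + 2 a_{n-2} = 0,  where D(n) = (r+n)(r+n-1) + (-1/6)(r+n) + (-5/6).
  a_n = [-2 a_{n-1} - 2 a_{n-2}] / D(n).
Since the indicial polynomial factors as (r - r_1)(r - r_2), D(n) = (r_1 + n - r_1)(r_1 + n - r_2) = n(n + 13/6).
Evaluating step by step (a_0 = 1):
  n = 1: D(1) = 1(1 + 13/6) = 19/6; numerator = -2(1) = -2; a_1 = (-2)/(19/6) = -12/19
  n = 2: D(2) = 2(2 + 13/6) = 25/3; numerator = -2(-12/19) - 2(1) = -14/19; a_2 = (-14/19)/(25/3) = -42/475
  n = 3: D(3) = 3(3 + 13/6) = 31/2; numerator = -2(-42/475) - 2(-12/19) = 36/25; a_3 = (36/25)/(31/2) = 72/775
  n = 4: D(4) = 4(4 + 13/6) = 74/3; numerator = -2(72/775) - 2(-42/475) = -132/14725; a_4 = (-132/14725)/(74/3) = -198/544825

r = 5/3; a_0 = 1; a_1 = -12/19; a_2 = -42/475; a_3 = 72/775; a_4 = -198/544825


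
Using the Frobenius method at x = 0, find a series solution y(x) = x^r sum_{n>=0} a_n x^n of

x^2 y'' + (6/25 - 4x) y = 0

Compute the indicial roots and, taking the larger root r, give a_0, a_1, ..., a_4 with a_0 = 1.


Write in Frobenius form y'' + (p(x)/x) y' + (q(x)/x^2) y = 0:
  p(x) = 0,  q(x) = 6/25 - 4x.
Indicial equation: r(r-1) + (0) r + (6/25) = 0 -> roots r_1 = 3/5, r_2 = 2/5.
Take r = r_1 = 3/5. Let y(x) = x^r sum_{n>=0} a_n x^n with a_0 = 1.
Substitute y = x^r sum a_n x^n and match x^{r+n}. The recurrence is
  D(n) a_n - 4 a_{n-1} = 0,  where D(n) = (r+n)(r+n-1) + (0)(r+n) + (6/25).
  a_n = 4 / D(n) * a_{n-1}.
Since the indicial polynomial factors as (r - r_1)(r - r_2), D(n) = (r_1 + n - r_1)(r_1 + n - r_2) = n(n + 1/5).
Evaluating step by step (a_0 = 1):
  n = 1: D(1) = 1(1 + 1/5) = 6/5; numerator = 4(1) = 4; a_1 = (4)/(6/5) = 10/3
  n = 2: D(2) = 2(2 + 1/5) = 22/5; numerator = 4(10/3) = 40/3; a_2 = (40/3)/(22/5) = 100/33
  n = 3: D(3) = 3(3 + 1/5) = 48/5; numerator = 4(100/33) = 400/33; a_3 = (400/33)/(48/5) = 125/99
  n = 4: D(4) = 4(4 + 1/5) = 84/5; numerator = 4(125/99) = 500/99; a_4 = (500/99)/(84/5) = 625/2079

r = 3/5; a_0 = 1; a_1 = 10/3; a_2 = 100/33; a_3 = 125/99; a_4 = 625/2079


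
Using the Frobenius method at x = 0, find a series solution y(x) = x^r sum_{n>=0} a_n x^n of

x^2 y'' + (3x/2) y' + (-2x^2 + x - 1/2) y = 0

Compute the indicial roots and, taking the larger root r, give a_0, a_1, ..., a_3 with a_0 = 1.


Write in Frobenius form y'' + (p(x)/x) y' + (q(x)/x^2) y = 0:
  p(x) = 3/2,  q(x) = -2x^2 + x - 1/2.
Indicial equation: r(r-1) + (3/2) r + (-1/2) = 0 -> roots r_1 = 1/2, r_2 = -1.
Take r = r_1 = 1/2. Let y(x) = x^r sum_{n>=0} a_n x^n with a_0 = 1.
Substitute y = x^r sum a_n x^n and match x^{r+n}. The recurrence is
  D(n) a_n + 1 a_{n-1} - 2 a_{n-2} = 0,  where D(n) = (r+n)(r+n-1) + (3/2)(r+n) + (-1/2).
  a_n = [-1 a_{n-1} + 2 a_{n-2}] / D(n).
Since the indicial polynomial factors as (r - r_1)(r - r_2), D(n) = (r_1 + n - r_1)(r_1 + n - r_2) = n(n + 3/2).
Evaluating step by step (a_0 = 1):
  n = 1: D(1) = 1(1 + 3/2) = 5/2; numerator = -1(1) = -1; a_1 = (-1)/(5/2) = -2/5
  n = 2: D(2) = 2(2 + 3/2) = 7; numerator = -1(-2/5) + 2(1) = 12/5; a_2 = (12/5)/(7) = 12/35
  n = 3: D(3) = 3(3 + 3/2) = 27/2; numerator = -1(12/35) + 2(-2/5) = -8/7; a_3 = (-8/7)/(27/2) = -16/189

r = 1/2; a_0 = 1; a_1 = -2/5; a_2 = 12/35; a_3 = -16/189


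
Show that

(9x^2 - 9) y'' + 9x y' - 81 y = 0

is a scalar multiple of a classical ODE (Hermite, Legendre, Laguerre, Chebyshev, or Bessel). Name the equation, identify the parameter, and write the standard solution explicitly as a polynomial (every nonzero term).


All three coefficients share the factor -9; dividing through by -9 gives  (1 - x^2) y'' - x y' + 9 y = 0.
This matches the Chebyshev equation (1 - x^2) y'' - x y' + n^2 y = 0 (note the -x y' term, not -2x y') with n^2 = 9, so n = 3; the polynomial solution is T_3(x).
With y = sum_k a_k x^k, matching x^k gives (k+2)(k+1) a_{k+2} = (k^2 - n^2) a_k = (k - 3)(k + 3) a_k. The right side vanishes at k = 3, so the series with the parity of 3 terminates at degree 3.
Standard normalization: leading coefficient of T_n is 2^(n-1), so a_3 = 2^2 = 4. Work downward with a_k = (k+1)(k+2) a_{k+2} / ((k - 3)(k + 3)):
  a_1 = (2)(3)(4) / ((1 - 3)(1 + 3)) = 24/(-8) = -3
Hence T_3(x) = 4 x^3 - 3 x.

T_3(x); series = 4 x^3 - 3 x


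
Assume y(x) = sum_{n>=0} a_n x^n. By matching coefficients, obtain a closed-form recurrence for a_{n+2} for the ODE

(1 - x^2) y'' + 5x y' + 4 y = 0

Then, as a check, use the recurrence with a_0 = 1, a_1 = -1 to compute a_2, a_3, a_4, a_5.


Substitute y = sum_n a_n x^n.
(1 - 1 x^2) y'' contributes (n+2)(n+1) a_{n+2} - n(n-1) a_n at x^n.
5 x y'(x) contributes 5 n a_n at x^n.
4 y(x) contributes 4 a_n at x^n.
Matching x^n: (n+2)(n+1) a_{n+2} + (-n(n-1) + 5 n + 4) a_n = 0.
Thus a_{n+2} = (n(n-1) - 5 n - 4) / ((n+1)(n+2)) * a_n.

Check with a_0 = 1, a_1 = -1 (apply the recurrence for n = 0, 1, 2, 3): a_0 = 1, a_1 = -1, a_2 = -2, a_3 = 3/2, a_4 = 2, a_5 = -39/40.

a_(n+2) = (n(n-1) - 5 n - 4) / ((n+1)(n+2)) * a_n; check: a_0 = 1, a_1 = -1, a_2 = -2, a_3 = 3/2, a_4 = 2, a_5 = -39/40


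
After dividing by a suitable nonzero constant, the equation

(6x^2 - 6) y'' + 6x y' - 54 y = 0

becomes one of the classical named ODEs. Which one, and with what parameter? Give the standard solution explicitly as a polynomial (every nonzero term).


All three coefficients share the factor -6; dividing through by -6 gives  (1 - x^2) y'' - x y' + 9 y = 0.
This matches the Chebyshev equation (1 - x^2) y'' - x y' + n^2 y = 0 (note the -x y' term, not -2x y') with n^2 = 9, so n = 3; the polynomial solution is T_3(x).
With y = sum_k a_k x^k, matching x^k gives (k+2)(k+1) a_{k+2} = (k^2 - n^2) a_k = (k - 3)(k + 3) a_k. The right side vanishes at k = 3, so the series with the parity of 3 terminates at degree 3.
Standard normalization: leading coefficient of T_n is 2^(n-1), so a_3 = 2^2 = 4. Work downward with a_k = (k+1)(k+2) a_{k+2} / ((k - 3)(k + 3)):
  a_1 = (2)(3)(4) / ((1 - 3)(1 + 3)) = 24/(-8) = -3
Hence T_3(x) = 4 x^3 - 3 x.

T_3(x); series = 4 x^3 - 3 x


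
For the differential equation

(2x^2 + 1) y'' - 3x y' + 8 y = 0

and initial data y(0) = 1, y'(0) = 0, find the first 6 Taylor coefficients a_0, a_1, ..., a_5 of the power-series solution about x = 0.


Ansatz: y(x) = sum_{n>=0} a_n x^n, so y'(x) = sum_{n>=1} n a_n x^(n-1) and y''(x) = sum_{n>=2} n(n-1) a_n x^(n-2).
Substitute into P(x) y'' + Q(x) y' + R(x) y = 0 with P(x) = 2x^2 + 1, Q(x) = -3x, R(x) = 8, and match powers of x.
Initial conditions: a_0 = 1, a_1 = 0.
Setting the coefficient of each power of x to zero and solving order by order (substituting the coefficients already found):
  x^0: 2 a_2 + 8 a_0 = 0  ->  2 a_2 = -8 a_0 = -8  ->  a_2 = -4
  x^1: 6 a_3 + 5 a_1 = 0  ->  6 a_3 = -5 a_1 = 0  ->  a_3 = 0
  x^2: 12 a_4 + 6 a_2 = 0  ->  12 a_4 = -6 a_2 = 24  ->  a_4 = 2
  x^3: 20 a_5 + 11 a_3 = 0  ->  20 a_5 = -11 a_3 = 0  ->  a_5 = 0
Truncated series: y(x) = 1 - 4 x^2 + 2 x^4 + O(x^6).

a_0 = 1; a_1 = 0; a_2 = -4; a_3 = 0; a_4 = 2; a_5 = 0


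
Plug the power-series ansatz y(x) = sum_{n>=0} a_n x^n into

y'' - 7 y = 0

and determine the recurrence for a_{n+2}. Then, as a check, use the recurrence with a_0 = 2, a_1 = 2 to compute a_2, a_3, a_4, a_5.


Substitute y = sum_n a_n x^n into y'' + (const) y = 0.
y''(x) = sum_{n>=0} (n+2)(n+1) a_{n+2} x^n.
The ODE becomes sum_n [(n+2)(n+1) a_{n+2} - 7 a_n] x^n = 0.
Setting each coefficient to zero gives the recurrence:
  (n+2)(n+1) a_{n+2} - 7 a_n = 0,
  a_{n+2} = 7 / ((n+1)(n+2)) a_n.

Check with a_0 = 2, a_1 = 2 (apply the recurrence for n = 0, 1, 2, 3): a_0 = 2, a_1 = 2, a_2 = 7, a_3 = 7/3, a_4 = 49/12, a_5 = 49/60.

a_{n+2} = 7/((n+1)(n+2)) * a_n; check: a_0 = 2, a_1 = 2, a_2 = 7, a_3 = 7/3, a_4 = 49/12, a_5 = 49/60
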